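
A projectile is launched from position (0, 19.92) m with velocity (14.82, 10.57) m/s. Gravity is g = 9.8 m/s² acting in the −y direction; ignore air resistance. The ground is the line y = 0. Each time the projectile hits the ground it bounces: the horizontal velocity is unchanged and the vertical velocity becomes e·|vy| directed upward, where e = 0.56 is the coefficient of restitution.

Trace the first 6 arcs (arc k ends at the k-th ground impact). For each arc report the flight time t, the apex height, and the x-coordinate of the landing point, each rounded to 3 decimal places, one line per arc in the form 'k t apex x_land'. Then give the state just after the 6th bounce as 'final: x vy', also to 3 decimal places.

1 3.365 25.620 49.872
2 2.561 8.035 87.826
3 1.434 2.520 109.081
4 0.803 0.790 120.983
5 0.450 0.248 127.648
6 0.252 0.078 131.381
final: 131.381 0.691

Arc 1: start y=19.920, vy=10.570 → t=3.365, apex=25.620, x_land=49.872, impact vy=-22.409
  bounce: vy ← 0.56·22.409 = 12.549
Arc 2: start y=0.000, vy=12.549 → t=2.561, apex=8.035, x_land=87.826, impact vy=-12.549
  bounce: vy ← 0.56·12.549 = 7.027
Arc 3: start y=0.000, vy=7.027 → t=1.434, apex=2.520, x_land=109.081, impact vy=-7.027
  bounce: vy ← 0.56·7.027 = 3.935
Arc 4: start y=0.000, vy=3.935 → t=0.803, apex=0.790, x_land=120.983, impact vy=-3.935
  bounce: vy ← 0.56·3.935 = 2.204
Arc 5: start y=0.000, vy=2.204 → t=0.450, apex=0.248, x_land=127.648, impact vy=-2.204
  bounce: vy ← 0.56·2.204 = 1.234
Arc 6: start y=0.000, vy=1.234 → t=0.252, apex=0.078, x_land=131.381, impact vy=-1.234
  bounce: vy ← 0.56·1.234 = 0.691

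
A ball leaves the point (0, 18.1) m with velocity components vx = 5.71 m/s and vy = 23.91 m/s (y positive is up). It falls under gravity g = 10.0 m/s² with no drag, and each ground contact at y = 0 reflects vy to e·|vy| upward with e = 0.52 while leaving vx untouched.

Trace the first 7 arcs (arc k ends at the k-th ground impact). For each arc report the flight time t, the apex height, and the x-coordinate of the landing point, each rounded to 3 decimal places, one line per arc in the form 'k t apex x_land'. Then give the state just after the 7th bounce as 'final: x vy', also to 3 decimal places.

1 5.447 46.684 31.100
2 3.178 12.623 49.246
3 1.652 3.413 58.682
4 0.859 0.923 63.588
5 0.447 0.250 66.139
6 0.232 0.067 67.466
7 0.121 0.018 68.156
final: 68.156 0.314

Arc 1: start y=18.100, vy=23.910 → t=5.447, apex=46.684, x_land=31.100, impact vy=-30.556
  bounce: vy ← 0.52·30.556 = 15.889
Arc 2: start y=0.000, vy=15.889 → t=3.178, apex=12.623, x_land=49.246, impact vy=-15.889
  bounce: vy ← 0.52·15.889 = 8.262
Arc 3: start y=0.000, vy=8.262 → t=1.652, apex=3.413, x_land=58.682, impact vy=-8.262
  bounce: vy ← 0.52·8.262 = 4.296
Arc 4: start y=0.000, vy=4.296 → t=0.859, apex=0.923, x_land=63.588, impact vy=-4.296
  bounce: vy ← 0.52·4.296 = 2.234
Arc 5: start y=0.000, vy=2.234 → t=0.447, apex=0.250, x_land=66.139, impact vy=-2.234
  bounce: vy ← 0.52·2.234 = 1.162
Arc 6: start y=0.000, vy=1.162 → t=0.232, apex=0.067, x_land=67.466, impact vy=-1.162
  bounce: vy ← 0.52·1.162 = 0.604
Arc 7: start y=0.000, vy=0.604 → t=0.121, apex=0.018, x_land=68.156, impact vy=-0.604
  bounce: vy ← 0.52·0.604 = 0.314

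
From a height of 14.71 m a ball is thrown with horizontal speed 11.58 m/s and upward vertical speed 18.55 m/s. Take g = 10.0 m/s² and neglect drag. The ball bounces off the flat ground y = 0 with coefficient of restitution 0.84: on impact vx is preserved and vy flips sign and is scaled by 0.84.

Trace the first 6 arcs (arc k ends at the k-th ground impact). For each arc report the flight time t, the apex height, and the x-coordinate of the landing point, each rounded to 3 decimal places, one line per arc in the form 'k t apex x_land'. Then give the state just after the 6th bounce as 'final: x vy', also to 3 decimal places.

Arc 1: start y=14.710, vy=18.550 → t=4.381, apex=31.915, x_land=50.737, impact vy=-25.265
  bounce: vy ← 0.84·25.265 = 21.222
Arc 2: start y=0.000, vy=21.222 → t=4.244, apex=22.519, x_land=99.888, impact vy=-21.222
  bounce: vy ← 0.84·21.222 = 17.827
Arc 3: start y=0.000, vy=17.827 → t=3.565, apex=15.890, x_land=141.175, impact vy=-17.827
  bounce: vy ← 0.84·17.827 = 14.974
Arc 4: start y=0.000, vy=14.974 → t=2.995, apex=11.212, x_land=175.856, impact vy=-14.974
  bounce: vy ← 0.84·14.974 = 12.579
Arc 5: start y=0.000, vy=12.579 → t=2.516, apex=7.911, x_land=204.988, impact vy=-12.579
  bounce: vy ← 0.84·12.579 = 10.566
Arc 6: start y=0.000, vy=10.566 → t=2.113, apex=5.582, x_land=229.459, impact vy=-10.566
  bounce: vy ← 0.84·10.566 = 8.875

1 4.381 31.915 50.737
2 4.244 22.519 99.888
3 3.565 15.890 141.175
4 2.995 11.212 175.856
5 2.516 7.911 204.988
6 2.113 5.582 229.459
final: 229.459 8.875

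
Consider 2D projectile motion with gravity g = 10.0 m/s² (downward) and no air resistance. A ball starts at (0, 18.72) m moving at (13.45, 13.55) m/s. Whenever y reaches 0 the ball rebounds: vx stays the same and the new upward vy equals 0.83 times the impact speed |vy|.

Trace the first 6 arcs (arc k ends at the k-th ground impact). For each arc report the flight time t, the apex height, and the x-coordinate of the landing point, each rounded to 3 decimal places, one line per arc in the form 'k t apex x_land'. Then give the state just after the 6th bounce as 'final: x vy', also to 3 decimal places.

1 3.717 27.900 49.996
2 3.921 19.220 102.737
3 3.255 13.241 146.512
4 2.701 9.122 182.846
5 2.242 6.284 213.002
6 1.861 4.329 238.032
final: 238.032 7.723

Arc 1: start y=18.720, vy=13.550 → t=3.717, apex=27.900, x_land=49.996, impact vy=-23.622
  bounce: vy ← 0.83·23.622 = 19.606
Arc 2: start y=0.000, vy=19.606 → t=3.921, apex=19.220, x_land=102.737, impact vy=-19.606
  bounce: vy ← 0.83·19.606 = 16.273
Arc 3: start y=0.000, vy=16.273 → t=3.255, apex=13.241, x_land=146.512, impact vy=-16.273
  bounce: vy ← 0.83·16.273 = 13.507
Arc 4: start y=0.000, vy=13.507 → t=2.701, apex=9.122, x_land=182.846, impact vy=-13.507
  bounce: vy ← 0.83·13.507 = 11.211
Arc 5: start y=0.000, vy=11.211 → t=2.242, apex=6.284, x_land=213.002, impact vy=-11.211
  bounce: vy ← 0.83·11.211 = 9.305
Arc 6: start y=0.000, vy=9.305 → t=1.861, apex=4.329, x_land=238.032, impact vy=-9.305
  bounce: vy ← 0.83·9.305 = 7.723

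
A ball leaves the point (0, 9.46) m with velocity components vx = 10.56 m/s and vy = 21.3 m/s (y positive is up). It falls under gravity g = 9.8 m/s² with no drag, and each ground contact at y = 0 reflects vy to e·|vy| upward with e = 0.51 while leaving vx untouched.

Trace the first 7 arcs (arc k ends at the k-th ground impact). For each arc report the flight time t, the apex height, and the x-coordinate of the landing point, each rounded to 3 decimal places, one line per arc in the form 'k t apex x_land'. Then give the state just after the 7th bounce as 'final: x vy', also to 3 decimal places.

1 4.753 32.607 50.193
2 2.631 8.481 77.979
3 1.342 2.206 92.150
4 0.684 0.574 99.377
5 0.349 0.149 103.063
6 0.178 0.039 104.942
7 0.091 0.010 105.901
final: 105.901 0.227

Arc 1: start y=9.460, vy=21.300 → t=4.753, apex=32.607, x_land=50.193, impact vy=-25.281
  bounce: vy ← 0.51·25.281 = 12.893
Arc 2: start y=0.000, vy=12.893 → t=2.631, apex=8.481, x_land=77.979, impact vy=-12.893
  bounce: vy ← 0.51·12.893 = 6.575
Arc 3: start y=0.000, vy=6.575 → t=1.342, apex=2.206, x_land=92.150, impact vy=-6.575
  bounce: vy ← 0.51·6.575 = 3.353
Arc 4: start y=0.000, vy=3.353 → t=0.684, apex=0.574, x_land=99.377, impact vy=-3.353
  bounce: vy ← 0.51·3.353 = 1.710
Arc 5: start y=0.000, vy=1.710 → t=0.349, apex=0.149, x_land=103.063, impact vy=-1.710
  bounce: vy ← 0.51·1.710 = 0.872
Arc 6: start y=0.000, vy=0.872 → t=0.178, apex=0.039, x_land=104.942, impact vy=-0.872
  bounce: vy ← 0.51·0.872 = 0.445
Arc 7: start y=0.000, vy=0.445 → t=0.091, apex=0.010, x_land=105.901, impact vy=-0.445
  bounce: vy ← 0.51·0.445 = 0.227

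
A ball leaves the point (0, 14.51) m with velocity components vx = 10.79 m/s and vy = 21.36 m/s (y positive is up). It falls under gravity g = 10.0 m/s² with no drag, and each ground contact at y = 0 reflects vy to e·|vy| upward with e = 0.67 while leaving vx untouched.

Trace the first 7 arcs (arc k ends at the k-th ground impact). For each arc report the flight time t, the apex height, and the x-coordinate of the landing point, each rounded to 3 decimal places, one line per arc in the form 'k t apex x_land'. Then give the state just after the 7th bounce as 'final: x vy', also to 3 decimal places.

1 4.868 37.322 52.527
2 3.661 16.754 92.030
3 2.453 7.521 118.497
4 1.643 3.376 136.229
5 1.101 1.516 148.110
6 0.738 0.680 156.070
7 0.494 0.305 161.404
final: 161.404 1.656

Arc 1: start y=14.510, vy=21.360 → t=4.868, apex=37.322, x_land=52.527, impact vy=-27.321
  bounce: vy ← 0.67·27.321 = 18.305
Arc 2: start y=0.000, vy=18.305 → t=3.661, apex=16.754, x_land=92.030, impact vy=-18.305
  bounce: vy ← 0.67·18.305 = 12.265
Arc 3: start y=0.000, vy=12.265 → t=2.453, apex=7.521, x_land=118.497, impact vy=-12.265
  bounce: vy ← 0.67·12.265 = 8.217
Arc 4: start y=0.000, vy=8.217 → t=1.643, apex=3.376, x_land=136.229, impact vy=-8.217
  bounce: vy ← 0.67·8.217 = 5.506
Arc 5: start y=0.000, vy=5.506 → t=1.101, apex=1.516, x_land=148.110, impact vy=-5.506
  bounce: vy ← 0.67·5.506 = 3.689
Arc 6: start y=0.000, vy=3.689 → t=0.738, apex=0.680, x_land=156.070, impact vy=-3.689
  bounce: vy ← 0.67·3.689 = 2.471
Arc 7: start y=0.000, vy=2.471 → t=0.494, apex=0.305, x_land=161.404, impact vy=-2.471
  bounce: vy ← 0.67·2.471 = 1.656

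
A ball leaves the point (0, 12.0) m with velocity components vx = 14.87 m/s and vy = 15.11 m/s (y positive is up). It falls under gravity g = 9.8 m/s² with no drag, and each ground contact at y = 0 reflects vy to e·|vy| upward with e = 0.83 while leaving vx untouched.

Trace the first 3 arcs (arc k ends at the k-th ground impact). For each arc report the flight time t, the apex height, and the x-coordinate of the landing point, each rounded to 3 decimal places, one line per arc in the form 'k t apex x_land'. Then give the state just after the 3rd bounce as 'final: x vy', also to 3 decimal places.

1 3.739 23.649 55.595
2 3.647 16.292 109.823
3 3.027 11.223 154.832
final: 154.832 12.310

Arc 1: start y=12.000, vy=15.110 → t=3.739, apex=23.649, x_land=55.595, impact vy=-21.529
  bounce: vy ← 0.83·21.529 = 17.869
Arc 2: start y=0.000, vy=17.869 → t=3.647, apex=16.292, x_land=109.823, impact vy=-17.869
  bounce: vy ← 0.83·17.869 = 14.832
Arc 3: start y=0.000, vy=14.832 → t=3.027, apex=11.223, x_land=154.832, impact vy=-14.832
  bounce: vy ← 0.83·14.832 = 12.310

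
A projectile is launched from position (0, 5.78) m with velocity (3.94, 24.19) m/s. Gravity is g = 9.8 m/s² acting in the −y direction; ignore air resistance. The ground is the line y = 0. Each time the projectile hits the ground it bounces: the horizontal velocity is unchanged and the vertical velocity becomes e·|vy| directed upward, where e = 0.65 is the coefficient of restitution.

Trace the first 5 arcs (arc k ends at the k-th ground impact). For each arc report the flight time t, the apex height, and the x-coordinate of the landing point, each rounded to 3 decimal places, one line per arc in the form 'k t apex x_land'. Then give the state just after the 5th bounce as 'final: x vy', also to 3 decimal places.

1 5.165 35.635 20.351
2 3.506 15.056 34.163
3 2.279 6.361 43.142
4 1.481 2.688 48.977
5 0.963 1.135 52.771
final: 52.771 3.066

Arc 1: start y=5.780, vy=24.190 → t=5.165, apex=35.635, x_land=20.351, impact vy=-26.428
  bounce: vy ← 0.65·26.428 = 17.178
Arc 2: start y=0.000, vy=17.178 → t=3.506, apex=15.056, x_land=34.163, impact vy=-17.178
  bounce: vy ← 0.65·17.178 = 11.166
Arc 3: start y=0.000, vy=11.166 → t=2.279, apex=6.361, x_land=43.142, impact vy=-11.166
  bounce: vy ← 0.65·11.166 = 7.258
Arc 4: start y=0.000, vy=7.258 → t=1.481, apex=2.688, x_land=48.977, impact vy=-7.258
  bounce: vy ← 0.65·7.258 = 4.718
Arc 5: start y=0.000, vy=4.718 → t=0.963, apex=1.135, x_land=52.771, impact vy=-4.718
  bounce: vy ← 0.65·4.718 = 3.066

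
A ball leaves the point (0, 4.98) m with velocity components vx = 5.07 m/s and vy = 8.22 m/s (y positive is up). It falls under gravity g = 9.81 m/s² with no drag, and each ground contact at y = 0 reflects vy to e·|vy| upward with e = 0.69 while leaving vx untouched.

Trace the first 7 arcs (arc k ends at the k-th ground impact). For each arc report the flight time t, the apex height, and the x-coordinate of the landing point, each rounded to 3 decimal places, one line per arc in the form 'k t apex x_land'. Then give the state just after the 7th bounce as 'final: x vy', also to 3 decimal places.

1 2.148 8.424 10.892
2 1.808 4.011 20.061
3 1.248 1.909 26.388
4 0.861 0.909 30.753
5 0.594 0.433 33.766
6 0.410 0.206 35.844
7 0.283 0.098 37.278
final: 37.278 0.957

Arc 1: start y=4.980, vy=8.220 → t=2.148, apex=8.424, x_land=10.892, impact vy=-12.856
  bounce: vy ← 0.69·12.856 = 8.871
Arc 2: start y=0.000, vy=8.871 → t=1.808, apex=4.011, x_land=20.061, impact vy=-8.871
  bounce: vy ← 0.69·8.871 = 6.121
Arc 3: start y=0.000, vy=6.121 → t=1.248, apex=1.909, x_land=26.388, impact vy=-6.121
  bounce: vy ← 0.69·6.121 = 4.223
Arc 4: start y=0.000, vy=4.223 → t=0.861, apex=0.909, x_land=30.753, impact vy=-4.223
  bounce: vy ← 0.69·4.223 = 2.914
Arc 5: start y=0.000, vy=2.914 → t=0.594, apex=0.433, x_land=33.766, impact vy=-2.914
  bounce: vy ← 0.69·2.914 = 2.011
Arc 6: start y=0.000, vy=2.011 → t=0.410, apex=0.206, x_land=35.844, impact vy=-2.011
  bounce: vy ← 0.69·2.011 = 1.387
Arc 7: start y=0.000, vy=1.387 → t=0.283, apex=0.098, x_land=37.278, impact vy=-1.387
  bounce: vy ← 0.69·1.387 = 0.957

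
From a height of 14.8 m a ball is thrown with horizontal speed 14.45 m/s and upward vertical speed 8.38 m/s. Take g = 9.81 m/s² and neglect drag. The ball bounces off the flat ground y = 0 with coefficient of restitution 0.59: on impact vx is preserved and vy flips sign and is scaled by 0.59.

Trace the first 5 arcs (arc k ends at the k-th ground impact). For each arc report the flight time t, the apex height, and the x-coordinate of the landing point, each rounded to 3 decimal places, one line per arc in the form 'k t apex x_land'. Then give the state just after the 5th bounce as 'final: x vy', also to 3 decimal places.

1 2.790 18.379 40.315
2 2.284 6.398 73.321
3 1.348 2.227 92.795
4 0.795 0.775 104.284
5 0.469 0.270 111.063
final: 111.063 1.358

Arc 1: start y=14.800, vy=8.380 → t=2.790, apex=18.379, x_land=40.315, impact vy=-18.989
  bounce: vy ← 0.59·18.989 = 11.204
Arc 2: start y=0.000, vy=11.204 → t=2.284, apex=6.398, x_land=73.321, impact vy=-11.204
  bounce: vy ← 0.59·11.204 = 6.610
Arc 3: start y=0.000, vy=6.610 → t=1.348, apex=2.227, x_land=92.795, impact vy=-6.610
  bounce: vy ← 0.59·6.610 = 3.900
Arc 4: start y=0.000, vy=3.900 → t=0.795, apex=0.775, x_land=104.284, impact vy=-3.900
  bounce: vy ← 0.59·3.900 = 2.301
Arc 5: start y=0.000, vy=2.301 → t=0.469, apex=0.270, x_land=111.063, impact vy=-2.301
  bounce: vy ← 0.59·2.301 = 1.358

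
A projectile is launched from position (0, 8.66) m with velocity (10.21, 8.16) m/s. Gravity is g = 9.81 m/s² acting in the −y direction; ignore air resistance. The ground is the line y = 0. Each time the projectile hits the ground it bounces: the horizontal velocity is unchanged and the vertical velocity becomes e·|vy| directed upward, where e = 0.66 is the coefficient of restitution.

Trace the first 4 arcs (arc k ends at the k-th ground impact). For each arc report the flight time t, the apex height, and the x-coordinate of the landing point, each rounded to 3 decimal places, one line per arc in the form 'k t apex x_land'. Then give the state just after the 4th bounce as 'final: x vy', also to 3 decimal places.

Arc 1: start y=8.660, vy=8.160 → t=2.399, apex=12.054, x_land=24.498, impact vy=-15.378
  bounce: vy ← 0.66·15.378 = 10.150
Arc 2: start y=0.000, vy=10.150 → t=2.069, apex=5.251, x_land=45.625, impact vy=-10.150
  bounce: vy ← 0.66·10.150 = 6.699
Arc 3: start y=0.000, vy=6.699 → t=1.366, apex=2.287, x_land=59.569, impact vy=-6.699
  bounce: vy ← 0.66·6.699 = 4.421
Arc 4: start y=0.000, vy=4.421 → t=0.901, apex=0.996, x_land=68.772, impact vy=-4.421
  bounce: vy ← 0.66·4.421 = 2.918

1 2.399 12.054 24.498
2 2.069 5.251 45.625
3 1.366 2.287 59.569
4 0.901 0.996 68.772
final: 68.772 2.918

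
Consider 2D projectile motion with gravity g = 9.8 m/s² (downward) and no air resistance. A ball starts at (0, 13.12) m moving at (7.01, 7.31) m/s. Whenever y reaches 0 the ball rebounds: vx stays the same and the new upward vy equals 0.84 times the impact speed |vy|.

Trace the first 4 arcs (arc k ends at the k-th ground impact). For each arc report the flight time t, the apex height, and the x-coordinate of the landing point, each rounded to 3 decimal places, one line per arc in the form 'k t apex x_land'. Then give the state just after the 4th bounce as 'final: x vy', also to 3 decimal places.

1 2.544 15.846 17.835
2 3.021 11.181 39.014
3 2.538 7.889 56.803
4 2.132 5.567 71.747
final: 71.747 8.774

Arc 1: start y=13.120, vy=7.310 → t=2.544, apex=15.846, x_land=17.835, impact vy=-17.624
  bounce: vy ← 0.84·17.624 = 14.804
Arc 2: start y=0.000, vy=14.804 → t=3.021, apex=11.181, x_land=39.014, impact vy=-14.804
  bounce: vy ← 0.84·14.804 = 12.435
Arc 3: start y=0.000, vy=12.435 → t=2.538, apex=7.889, x_land=56.803, impact vy=-12.435
  bounce: vy ← 0.84·12.435 = 10.446
Arc 4: start y=0.000, vy=10.446 → t=2.132, apex=5.567, x_land=71.747, impact vy=-10.446
  bounce: vy ← 0.84·10.446 = 8.774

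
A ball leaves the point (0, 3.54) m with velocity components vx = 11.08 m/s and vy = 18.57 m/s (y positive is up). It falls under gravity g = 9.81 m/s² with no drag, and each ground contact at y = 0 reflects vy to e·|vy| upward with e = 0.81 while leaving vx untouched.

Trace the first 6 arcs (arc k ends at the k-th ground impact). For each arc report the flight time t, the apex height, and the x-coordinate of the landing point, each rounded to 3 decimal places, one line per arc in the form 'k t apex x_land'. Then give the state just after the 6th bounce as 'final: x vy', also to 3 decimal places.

1 3.968 21.116 43.963
2 3.361 13.854 81.206
3 2.723 9.090 111.373
4 2.205 5.964 135.808
5 1.786 3.913 155.601
6 1.447 2.567 171.632
final: 171.632 5.749

Arc 1: start y=3.540, vy=18.570 → t=3.968, apex=21.116, x_land=43.963, impact vy=-20.354
  bounce: vy ← 0.81·20.354 = 16.487
Arc 2: start y=0.000, vy=16.487 → t=3.361, apex=13.854, x_land=81.206, impact vy=-16.487
  bounce: vy ← 0.81·16.487 = 13.354
Arc 3: start y=0.000, vy=13.354 → t=2.723, apex=9.090, x_land=111.373, impact vy=-13.354
  bounce: vy ← 0.81·13.354 = 10.817
Arc 4: start y=0.000, vy=10.817 → t=2.205, apex=5.964, x_land=135.808, impact vy=-10.817
  bounce: vy ← 0.81·10.817 = 8.762
Arc 5: start y=0.000, vy=8.762 → t=1.786, apex=3.913, x_land=155.601, impact vy=-8.762
  bounce: vy ← 0.81·8.762 = 7.097
Arc 6: start y=0.000, vy=7.097 → t=1.447, apex=2.567, x_land=171.632, impact vy=-7.097
  bounce: vy ← 0.81·7.097 = 5.749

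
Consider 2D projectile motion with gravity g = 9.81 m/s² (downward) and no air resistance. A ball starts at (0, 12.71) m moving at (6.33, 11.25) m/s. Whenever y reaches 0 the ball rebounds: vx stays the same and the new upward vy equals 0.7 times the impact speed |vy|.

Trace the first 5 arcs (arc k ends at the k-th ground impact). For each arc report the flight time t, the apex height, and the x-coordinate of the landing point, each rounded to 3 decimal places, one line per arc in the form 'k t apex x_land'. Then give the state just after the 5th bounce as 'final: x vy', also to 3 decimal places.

Arc 1: start y=12.710, vy=11.250 → t=3.123, apex=19.161, x_land=19.770, impact vy=-19.389
  bounce: vy ← 0.7·19.389 = 13.572
Arc 2: start y=0.000, vy=13.572 → t=2.767, apex=9.389, x_land=37.285, impact vy=-13.572
  bounce: vy ← 0.7·13.572 = 9.501
Arc 3: start y=0.000, vy=9.501 → t=1.937, apex=4.600, x_land=49.546, impact vy=-9.501
  bounce: vy ← 0.7·9.501 = 6.650
Arc 4: start y=0.000, vy=6.650 → t=1.356, apex=2.254, x_land=58.129, impact vy=-6.650
  bounce: vy ← 0.7·6.650 = 4.655
Arc 5: start y=0.000, vy=4.655 → t=0.949, apex=1.105, x_land=64.136, impact vy=-4.655
  bounce: vy ← 0.7·4.655 = 3.259

1 3.123 19.161 19.770
2 2.767 9.389 37.285
3 1.937 4.600 49.546
4 1.356 2.254 58.129
5 0.949 1.105 64.136
final: 64.136 3.259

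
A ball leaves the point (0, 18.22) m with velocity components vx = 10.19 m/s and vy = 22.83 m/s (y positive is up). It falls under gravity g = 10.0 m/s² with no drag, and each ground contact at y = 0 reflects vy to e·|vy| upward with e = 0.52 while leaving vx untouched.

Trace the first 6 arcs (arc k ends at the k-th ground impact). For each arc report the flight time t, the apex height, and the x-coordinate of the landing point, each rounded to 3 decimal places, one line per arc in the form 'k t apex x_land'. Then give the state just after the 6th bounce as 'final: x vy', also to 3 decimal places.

1 5.259 44.280 53.588
2 3.095 11.973 85.126
3 1.609 3.238 101.526
4 0.837 0.875 110.053
5 0.435 0.237 114.488
6 0.226 0.064 116.794
final: 116.794 0.588

Arc 1: start y=18.220, vy=22.830 → t=5.259, apex=44.280, x_land=53.588, impact vy=-29.759
  bounce: vy ← 0.52·29.759 = 15.475
Arc 2: start y=0.000, vy=15.475 → t=3.095, apex=11.973, x_land=85.126, impact vy=-15.475
  bounce: vy ← 0.52·15.475 = 8.047
Arc 3: start y=0.000, vy=8.047 → t=1.609, apex=3.238, x_land=101.526, impact vy=-8.047
  bounce: vy ← 0.52·8.047 = 4.184
Arc 4: start y=0.000, vy=4.184 → t=0.837, apex=0.875, x_land=110.053, impact vy=-4.184
  bounce: vy ← 0.52·4.184 = 2.176
Arc 5: start y=0.000, vy=2.176 → t=0.435, apex=0.237, x_land=114.488, impact vy=-2.176
  bounce: vy ← 0.52·2.176 = 1.131
Arc 6: start y=0.000, vy=1.131 → t=0.226, apex=0.064, x_land=116.794, impact vy=-1.131
  bounce: vy ← 0.52·1.131 = 0.588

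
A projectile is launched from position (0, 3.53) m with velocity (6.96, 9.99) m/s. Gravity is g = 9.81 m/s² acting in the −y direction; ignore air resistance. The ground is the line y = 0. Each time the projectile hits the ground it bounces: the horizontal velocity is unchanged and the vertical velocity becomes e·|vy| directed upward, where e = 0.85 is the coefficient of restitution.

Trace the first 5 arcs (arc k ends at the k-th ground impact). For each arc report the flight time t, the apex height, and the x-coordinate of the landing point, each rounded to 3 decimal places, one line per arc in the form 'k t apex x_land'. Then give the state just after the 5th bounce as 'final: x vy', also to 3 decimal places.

1 2.344 8.617 16.313
2 2.253 6.226 31.995
3 1.915 4.498 45.325
4 1.628 3.250 56.655
5 1.384 2.348 66.286
final: 66.286 5.769

Arc 1: start y=3.530, vy=9.990 → t=2.344, apex=8.617, x_land=16.313, impact vy=-13.002
  bounce: vy ← 0.85·13.002 = 11.052
Arc 2: start y=0.000, vy=11.052 → t=2.253, apex=6.226, x_land=31.995, impact vy=-11.052
  bounce: vy ← 0.85·11.052 = 9.394
Arc 3: start y=0.000, vy=9.394 → t=1.915, apex=4.498, x_land=45.325, impact vy=-9.394
  bounce: vy ← 0.85·9.394 = 7.985
Arc 4: start y=0.000, vy=7.985 → t=1.628, apex=3.250, x_land=56.655, impact vy=-7.985
  bounce: vy ← 0.85·7.985 = 6.787
Arc 5: start y=0.000, vy=6.787 → t=1.384, apex=2.348, x_land=66.286, impact vy=-6.787
  bounce: vy ← 0.85·6.787 = 5.769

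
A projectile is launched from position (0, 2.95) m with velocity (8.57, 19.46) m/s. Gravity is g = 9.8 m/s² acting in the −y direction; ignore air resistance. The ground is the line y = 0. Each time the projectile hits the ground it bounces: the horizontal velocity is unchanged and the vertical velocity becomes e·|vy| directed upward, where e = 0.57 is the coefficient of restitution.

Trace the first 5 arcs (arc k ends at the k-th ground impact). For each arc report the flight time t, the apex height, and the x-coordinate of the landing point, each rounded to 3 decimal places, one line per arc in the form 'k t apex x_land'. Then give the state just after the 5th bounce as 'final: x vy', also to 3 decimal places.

1 4.118 22.271 35.288
2 2.430 7.236 56.117
3 1.385 2.351 67.989
4 0.790 0.764 74.756
5 0.450 0.248 78.613
final: 78.613 1.257

Arc 1: start y=2.950, vy=19.460 → t=4.118, apex=22.271, x_land=35.288, impact vy=-20.893
  bounce: vy ← 0.57·20.893 = 11.909
Arc 2: start y=0.000, vy=11.909 → t=2.430, apex=7.236, x_land=56.117, impact vy=-11.909
  bounce: vy ← 0.57·11.909 = 6.788
Arc 3: start y=0.000, vy=6.788 → t=1.385, apex=2.351, x_land=67.989, impact vy=-6.788
  bounce: vy ← 0.57·6.788 = 3.869
Arc 4: start y=0.000, vy=3.869 → t=0.790, apex=0.764, x_land=74.756, impact vy=-3.869
  bounce: vy ← 0.57·3.869 = 2.205
Arc 5: start y=0.000, vy=2.205 → t=0.450, apex=0.248, x_land=78.613, impact vy=-2.205
  bounce: vy ← 0.57·2.205 = 1.257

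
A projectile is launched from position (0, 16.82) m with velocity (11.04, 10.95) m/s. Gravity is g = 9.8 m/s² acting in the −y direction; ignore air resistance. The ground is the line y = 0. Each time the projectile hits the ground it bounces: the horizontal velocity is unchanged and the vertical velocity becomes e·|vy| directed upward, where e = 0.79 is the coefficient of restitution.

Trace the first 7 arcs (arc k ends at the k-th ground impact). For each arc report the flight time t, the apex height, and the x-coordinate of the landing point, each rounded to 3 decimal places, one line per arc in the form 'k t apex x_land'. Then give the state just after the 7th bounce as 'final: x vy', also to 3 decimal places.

1 3.281 22.937 36.222
2 3.418 14.315 73.961
3 2.701 8.934 103.776
4 2.133 5.576 127.329
5 1.685 3.480 145.937
6 1.331 2.172 160.636
7 1.052 1.355 172.249
final: 172.249 4.072

Arc 1: start y=16.820, vy=10.950 → t=3.281, apex=22.937, x_land=36.222, impact vy=-21.203
  bounce: vy ← 0.79·21.203 = 16.751
Arc 2: start y=0.000, vy=16.751 → t=3.418, apex=14.315, x_land=73.961, impact vy=-16.751
  bounce: vy ← 0.79·16.751 = 13.233
Arc 3: start y=0.000, vy=13.233 → t=2.701, apex=8.934, x_land=103.776, impact vy=-13.233
  bounce: vy ← 0.79·13.233 = 10.454
Arc 4: start y=0.000, vy=10.454 → t=2.133, apex=5.576, x_land=127.329, impact vy=-10.454
  bounce: vy ← 0.79·10.454 = 8.259
Arc 5: start y=0.000, vy=8.259 → t=1.685, apex=3.480, x_land=145.937, impact vy=-8.259
  bounce: vy ← 0.79·8.259 = 6.524
Arc 6: start y=0.000, vy=6.524 → t=1.331, apex=2.172, x_land=160.636, impact vy=-6.524
  bounce: vy ← 0.79·6.524 = 5.154
Arc 7: start y=0.000, vy=5.154 → t=1.052, apex=1.355, x_land=172.249, impact vy=-5.154
  bounce: vy ← 0.79·5.154 = 4.072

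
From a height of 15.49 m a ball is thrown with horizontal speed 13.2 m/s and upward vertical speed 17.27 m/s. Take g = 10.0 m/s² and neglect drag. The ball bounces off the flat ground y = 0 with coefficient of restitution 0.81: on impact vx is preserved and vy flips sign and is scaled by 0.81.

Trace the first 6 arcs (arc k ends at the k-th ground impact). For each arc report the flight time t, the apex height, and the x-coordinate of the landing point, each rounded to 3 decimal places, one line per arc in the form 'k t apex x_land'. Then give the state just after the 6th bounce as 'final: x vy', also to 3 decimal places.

1 4.193 30.403 55.346
2 3.995 19.947 108.076
3 3.236 13.087 150.788
4 2.621 8.587 185.384
5 2.123 5.634 213.407
6 1.720 3.696 236.106
final: 236.106 6.964

Arc 1: start y=15.490, vy=17.270 → t=4.193, apex=30.403, x_land=55.346, impact vy=-24.659
  bounce: vy ← 0.81·24.659 = 19.974
Arc 2: start y=0.000, vy=19.974 → t=3.995, apex=19.947, x_land=108.076, impact vy=-19.974
  bounce: vy ← 0.81·19.974 = 16.179
Arc 3: start y=0.000, vy=16.179 → t=3.236, apex=13.087, x_land=150.788, impact vy=-16.179
  bounce: vy ← 0.81·16.179 = 13.105
Arc 4: start y=0.000, vy=13.105 → t=2.621, apex=8.587, x_land=185.384, impact vy=-13.105
  bounce: vy ← 0.81·13.105 = 10.615
Arc 5: start y=0.000, vy=10.615 → t=2.123, apex=5.634, x_land=213.407, impact vy=-10.615
  bounce: vy ← 0.81·10.615 = 8.598
Arc 6: start y=0.000, vy=8.598 → t=1.720, apex=3.696, x_land=236.106, impact vy=-8.598
  bounce: vy ← 0.81·8.598 = 6.964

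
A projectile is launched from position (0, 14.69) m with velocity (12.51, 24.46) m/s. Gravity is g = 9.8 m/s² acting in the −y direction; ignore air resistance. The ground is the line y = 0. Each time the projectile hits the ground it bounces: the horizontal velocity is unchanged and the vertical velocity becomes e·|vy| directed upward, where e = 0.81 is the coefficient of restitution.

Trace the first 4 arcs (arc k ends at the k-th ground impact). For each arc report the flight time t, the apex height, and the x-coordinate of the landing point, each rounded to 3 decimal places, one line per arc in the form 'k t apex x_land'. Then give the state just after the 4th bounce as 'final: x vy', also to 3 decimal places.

Arc 1: start y=14.690, vy=24.460 → t=5.534, apex=45.215, x_land=69.225, impact vy=-29.769
  bounce: vy ← 0.81·29.769 = 24.113
Arc 2: start y=0.000, vy=24.113 → t=4.921, apex=29.666, x_land=130.788, impact vy=-24.113
  bounce: vy ← 0.81·24.113 = 19.532
Arc 3: start y=0.000, vy=19.532 → t=3.986, apex=19.464, x_land=180.654, impact vy=-19.532
  bounce: vy ← 0.81·19.532 = 15.821
Arc 4: start y=0.000, vy=15.821 → t=3.229, apex=12.770, x_land=221.045, impact vy=-15.821
  bounce: vy ← 0.81·15.821 = 12.815

1 5.534 45.215 69.225
2 4.921 29.666 130.788
3 3.986 19.464 180.654
4 3.229 12.770 221.045
final: 221.045 12.815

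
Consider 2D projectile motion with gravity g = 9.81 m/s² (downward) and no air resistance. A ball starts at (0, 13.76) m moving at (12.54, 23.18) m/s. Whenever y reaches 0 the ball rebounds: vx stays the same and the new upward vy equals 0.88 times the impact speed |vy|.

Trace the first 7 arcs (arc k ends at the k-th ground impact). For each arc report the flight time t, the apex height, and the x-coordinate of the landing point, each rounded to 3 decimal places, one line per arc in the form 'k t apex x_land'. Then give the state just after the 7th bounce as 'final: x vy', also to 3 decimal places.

Arc 1: start y=13.760, vy=23.180 → t=5.259, apex=41.146, x_land=65.950, impact vy=-28.413
  bounce: vy ← 0.88·28.413 = 25.003
Arc 2: start y=0.000, vy=25.003 → t=5.097, apex=31.863, x_land=129.873, impact vy=-25.003
  bounce: vy ← 0.88·25.003 = 22.003
Arc 3: start y=0.000, vy=22.003 → t=4.486, apex=24.675, x_land=186.125, impact vy=-22.003
  bounce: vy ← 0.88·22.003 = 19.362
Arc 4: start y=0.000, vy=19.362 → t=3.947, apex=19.108, x_land=235.626, impact vy=-19.362
  bounce: vy ← 0.88·19.362 = 17.039
Arc 5: start y=0.000, vy=17.039 → t=3.474, apex=14.798, x_land=279.188, impact vy=-17.039
  bounce: vy ← 0.88·17.039 = 14.994
Arc 6: start y=0.000, vy=14.994 → t=3.057, apex=11.459, x_land=317.522, impact vy=-14.994
  bounce: vy ← 0.88·14.994 = 13.195
Arc 7: start y=0.000, vy=13.195 → t=2.690, apex=8.874, x_land=351.256, impact vy=-13.195
  bounce: vy ← 0.88·13.195 = 11.612

1 5.259 41.146 65.950
2 5.097 31.863 129.873
3 4.486 24.675 186.125
4 3.947 19.108 235.626
5 3.474 14.798 279.188
6 3.057 11.459 317.522
7 2.690 8.874 351.256
final: 351.256 11.612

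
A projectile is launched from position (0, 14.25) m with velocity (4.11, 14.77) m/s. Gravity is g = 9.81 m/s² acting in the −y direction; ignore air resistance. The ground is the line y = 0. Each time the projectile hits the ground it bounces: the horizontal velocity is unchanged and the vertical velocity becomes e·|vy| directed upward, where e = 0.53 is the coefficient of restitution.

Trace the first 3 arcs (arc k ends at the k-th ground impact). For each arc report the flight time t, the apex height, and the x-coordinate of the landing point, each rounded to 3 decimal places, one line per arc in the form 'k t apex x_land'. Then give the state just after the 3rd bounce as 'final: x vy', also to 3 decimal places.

1 3.780 25.369 15.535
2 2.411 7.126 25.443
3 1.278 2.002 30.694
final: 30.694 3.321

Arc 1: start y=14.250, vy=14.770 → t=3.780, apex=25.369, x_land=15.535, impact vy=-22.310
  bounce: vy ← 0.53·22.310 = 11.824
Arc 2: start y=0.000, vy=11.824 → t=2.411, apex=7.126, x_land=25.443, impact vy=-11.824
  bounce: vy ← 0.53·11.824 = 6.267
Arc 3: start y=0.000, vy=6.267 → t=1.278, apex=2.002, x_land=30.694, impact vy=-6.267
  bounce: vy ← 0.53·6.267 = 3.321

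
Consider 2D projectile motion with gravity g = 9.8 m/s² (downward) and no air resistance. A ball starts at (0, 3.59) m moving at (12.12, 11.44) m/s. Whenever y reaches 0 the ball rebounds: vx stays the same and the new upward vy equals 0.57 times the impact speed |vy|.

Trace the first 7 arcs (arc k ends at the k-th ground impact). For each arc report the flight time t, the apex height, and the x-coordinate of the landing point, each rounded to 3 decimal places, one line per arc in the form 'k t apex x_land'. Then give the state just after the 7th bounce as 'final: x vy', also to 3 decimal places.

Arc 1: start y=3.590, vy=11.440 → t=2.615, apex=10.267, x_land=31.692, impact vy=-14.186
  bounce: vy ← 0.57·14.186 = 8.086
Arc 2: start y=0.000, vy=8.086 → t=1.650, apex=3.336, x_land=51.693, impact vy=-8.086
  bounce: vy ← 0.57·8.086 = 4.609
Arc 3: start y=0.000, vy=4.609 → t=0.941, apex=1.084, x_land=63.093, impact vy=-4.609
  bounce: vy ← 0.57·4.609 = 2.627
Arc 4: start y=0.000, vy=2.627 → t=0.536, apex=0.352, x_land=69.591, impact vy=-2.627
  bounce: vy ← 0.57·2.627 = 1.497
Arc 5: start y=0.000, vy=1.497 → t=0.306, apex=0.114, x_land=73.295, impact vy=-1.497
  bounce: vy ← 0.57·1.497 = 0.854
Arc 6: start y=0.000, vy=0.854 → t=0.174, apex=0.037, x_land=75.406, impact vy=-0.854
  bounce: vy ← 0.57·0.854 = 0.487
Arc 7: start y=0.000, vy=0.487 → t=0.099, apex=0.012, x_land=76.609, impact vy=-0.487
  bounce: vy ← 0.57·0.487 = 0.277

1 2.615 10.267 31.692
2 1.650 3.336 51.693
3 0.941 1.084 63.093
4 0.536 0.352 69.591
5 0.306 0.114 73.295
6 0.174 0.037 75.406
7 0.099 0.012 76.609
final: 76.609 0.277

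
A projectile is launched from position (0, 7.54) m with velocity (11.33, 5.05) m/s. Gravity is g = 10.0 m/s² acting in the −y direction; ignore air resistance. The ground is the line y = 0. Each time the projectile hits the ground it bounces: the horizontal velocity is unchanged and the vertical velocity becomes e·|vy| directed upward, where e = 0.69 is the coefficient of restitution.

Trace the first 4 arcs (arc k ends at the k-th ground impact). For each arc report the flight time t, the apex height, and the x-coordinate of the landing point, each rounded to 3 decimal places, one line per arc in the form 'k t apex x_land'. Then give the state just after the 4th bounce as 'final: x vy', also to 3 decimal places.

1 1.833 8.815 20.766
2 1.832 4.197 41.526
3 1.264 1.998 55.851
4 0.872 0.951 65.735
final: 65.735 3.010

Arc 1: start y=7.540, vy=5.050 → t=1.833, apex=8.815, x_land=20.766, impact vy=-13.278
  bounce: vy ← 0.69·13.278 = 9.162
Arc 2: start y=0.000, vy=9.162 → t=1.832, apex=4.197, x_land=41.526, impact vy=-9.162
  bounce: vy ← 0.69·9.162 = 6.322
Arc 3: start y=0.000, vy=6.322 → t=1.264, apex=1.998, x_land=55.851, impact vy=-6.322
  bounce: vy ← 0.69·6.322 = 4.362
Arc 4: start y=0.000, vy=4.362 → t=0.872, apex=0.951, x_land=65.735, impact vy=-4.362
  bounce: vy ← 0.69·4.362 = 3.010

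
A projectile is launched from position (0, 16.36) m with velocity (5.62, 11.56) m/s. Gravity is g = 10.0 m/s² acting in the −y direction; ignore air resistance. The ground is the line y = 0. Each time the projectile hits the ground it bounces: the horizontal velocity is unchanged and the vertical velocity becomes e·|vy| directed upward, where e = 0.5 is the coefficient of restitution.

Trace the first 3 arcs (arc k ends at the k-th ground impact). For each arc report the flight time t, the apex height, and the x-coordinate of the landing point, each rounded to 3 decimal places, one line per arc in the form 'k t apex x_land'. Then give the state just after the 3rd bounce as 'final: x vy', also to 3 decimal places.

1 3.303 23.042 18.561
2 2.147 5.760 30.626
3 1.073 1.440 36.658
final: 36.658 2.683

Arc 1: start y=16.360, vy=11.560 → t=3.303, apex=23.042, x_land=18.561, impact vy=-21.467
  bounce: vy ← 0.5·21.467 = 10.734
Arc 2: start y=0.000, vy=10.734 → t=2.147, apex=5.760, x_land=30.626, impact vy=-10.734
  bounce: vy ← 0.5·10.734 = 5.367
Arc 3: start y=0.000, vy=5.367 → t=1.073, apex=1.440, x_land=36.658, impact vy=-5.367
  bounce: vy ← 0.5·5.367 = 2.683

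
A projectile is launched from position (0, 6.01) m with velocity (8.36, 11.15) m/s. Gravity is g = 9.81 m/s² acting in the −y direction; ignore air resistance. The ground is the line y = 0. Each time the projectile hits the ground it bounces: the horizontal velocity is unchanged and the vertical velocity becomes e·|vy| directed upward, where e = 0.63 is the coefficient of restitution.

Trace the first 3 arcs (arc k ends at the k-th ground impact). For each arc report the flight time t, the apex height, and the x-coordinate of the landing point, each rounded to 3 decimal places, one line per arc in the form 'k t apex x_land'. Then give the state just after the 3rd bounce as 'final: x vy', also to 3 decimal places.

1 2.723 12.347 22.765
2 1.999 4.900 39.478
3 1.259 1.945 50.006
final: 50.006 3.892

Arc 1: start y=6.010, vy=11.150 → t=2.723, apex=12.347, x_land=22.765, impact vy=-15.564
  bounce: vy ← 0.63·15.564 = 9.805
Arc 2: start y=0.000, vy=9.805 → t=1.999, apex=4.900, x_land=39.478, impact vy=-9.805
  bounce: vy ← 0.63·9.805 = 6.177
Arc 3: start y=0.000, vy=6.177 → t=1.259, apex=1.945, x_land=50.006, impact vy=-6.177
  bounce: vy ← 0.63·6.177 = 3.892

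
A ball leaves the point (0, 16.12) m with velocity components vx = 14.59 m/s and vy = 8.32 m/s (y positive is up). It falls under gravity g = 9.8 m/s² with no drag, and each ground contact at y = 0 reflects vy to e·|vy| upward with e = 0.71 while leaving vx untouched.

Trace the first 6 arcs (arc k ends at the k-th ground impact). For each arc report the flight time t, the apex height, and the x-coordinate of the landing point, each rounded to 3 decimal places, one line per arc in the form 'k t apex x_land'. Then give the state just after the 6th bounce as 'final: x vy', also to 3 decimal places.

Arc 1: start y=16.120, vy=8.320 → t=2.852, apex=19.652, x_land=41.605, impact vy=-19.626
  bounce: vy ← 0.71·19.626 = 13.934
Arc 2: start y=0.000, vy=13.934 → t=2.844, apex=9.906, x_land=83.095, impact vy=-13.934
  bounce: vy ← 0.71·13.934 = 9.893
Arc 3: start y=0.000, vy=9.893 → t=2.019, apex=4.994, x_land=112.553, impact vy=-9.893
  bounce: vy ← 0.71·9.893 = 7.024
Arc 4: start y=0.000, vy=7.024 → t=1.434, apex=2.517, x_land=133.469, impact vy=-7.024
  bounce: vy ← 0.71·7.024 = 4.987
Arc 5: start y=0.000, vy=4.987 → t=1.018, apex=1.269, x_land=148.319, impact vy=-4.987
  bounce: vy ← 0.71·4.987 = 3.541
Arc 6: start y=0.000, vy=3.541 → t=0.723, apex=0.640, x_land=158.862, impact vy=-3.541
  bounce: vy ← 0.71·3.541 = 2.514

1 2.852 19.652 41.605
2 2.844 9.906 83.095
3 2.019 4.994 112.553
4 1.434 2.517 133.469
5 1.018 1.269 148.319
6 0.723 0.640 158.862
final: 158.862 2.514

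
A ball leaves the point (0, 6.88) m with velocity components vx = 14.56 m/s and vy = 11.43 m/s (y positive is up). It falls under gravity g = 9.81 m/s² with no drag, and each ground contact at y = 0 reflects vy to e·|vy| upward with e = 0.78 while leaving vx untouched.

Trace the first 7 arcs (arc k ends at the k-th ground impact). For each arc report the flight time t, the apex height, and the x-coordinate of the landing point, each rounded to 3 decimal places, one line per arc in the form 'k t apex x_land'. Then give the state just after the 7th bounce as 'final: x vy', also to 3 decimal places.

Arc 1: start y=6.880, vy=11.430 → t=2.827, apex=13.539, x_land=41.154, impact vy=-16.298
  bounce: vy ← 0.78·16.298 = 12.713
Arc 2: start y=0.000, vy=12.713 → t=2.592, apex=8.237, x_land=78.890, impact vy=-12.713
  bounce: vy ← 0.78·12.713 = 9.916
Arc 3: start y=0.000, vy=9.916 → t=2.022, apex=5.011, x_land=108.324, impact vy=-9.916
  bounce: vy ← 0.78·9.916 = 7.734
Arc 4: start y=0.000, vy=7.734 → t=1.577, apex=3.049, x_land=131.283, impact vy=-7.734
  bounce: vy ← 0.78·7.734 = 6.033
Arc 5: start y=0.000, vy=6.033 → t=1.230, apex=1.855, x_land=149.191, impact vy=-6.033
  bounce: vy ← 0.78·6.033 = 4.706
Arc 6: start y=0.000, vy=4.706 → t=0.959, apex=1.129, x_land=163.159, impact vy=-4.706
  bounce: vy ← 0.78·4.706 = 3.670
Arc 7: start y=0.000, vy=3.670 → t=0.748, apex=0.687, x_land=174.054, impact vy=-3.670
  bounce: vy ← 0.78·3.670 = 2.863

1 2.827 13.539 41.154
2 2.592 8.237 78.890
3 2.022 5.011 108.324
4 1.577 3.049 131.283
5 1.230 1.855 149.191
6 0.959 1.129 163.159
7 0.748 0.687 174.054
final: 174.054 2.863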